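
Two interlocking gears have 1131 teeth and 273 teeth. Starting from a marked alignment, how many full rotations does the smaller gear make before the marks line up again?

All finish a whole number of cycles simultaneously at t = LCM of the periods.
1131 = 3 × 13 × 29
273 = 3 × 7 × 13
LCM(1131, 273) = 3 × 7 × 13 × 29 = 7917.
Rotations for period 273: 7917 / 273 = 29.

29 rotations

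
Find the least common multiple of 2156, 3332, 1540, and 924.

549780

2156 = 2^2 × 7^2 × 11
3332 = 2^2 × 7^2 × 17
1540 = 2^2 × 5 × 7 × 11
924 = 2^2 × 3 × 7 × 11
LCM(2156, 3332, 1540, 924) = 2^2 × 3 × 5 × 7^2 × 11 × 17 = 549780.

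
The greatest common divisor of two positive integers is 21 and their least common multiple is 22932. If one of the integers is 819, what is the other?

588

For two integers, gcd × lcm = product, so the other is (21 × 22932) / 819 = 481572 / 819 = 588.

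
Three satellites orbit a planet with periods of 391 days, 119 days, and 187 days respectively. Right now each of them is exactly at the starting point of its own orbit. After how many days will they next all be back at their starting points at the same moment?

30107 days

They coincide at every common multiple of the periods; the first is the LCM.
391 = 17 × 23
119 = 7 × 17
187 = 11 × 17
LCM(391, 119, 187) = 7 × 11 × 17 × 23 = 30107.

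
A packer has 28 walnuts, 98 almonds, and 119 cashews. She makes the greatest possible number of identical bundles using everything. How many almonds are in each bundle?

14

Number of bundles = gcd(28, 98, 119).
28 = 2^2 × 7
98 = 2 × 7^2
119 = 7 × 17
gcd(28, 98, 119) = 7.
almonds per bundle = 98 / 7 = 14.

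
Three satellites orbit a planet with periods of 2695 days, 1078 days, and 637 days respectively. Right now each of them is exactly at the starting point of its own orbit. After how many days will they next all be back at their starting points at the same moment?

70070 days

The first simultaneous occurrence is after LCM of the individual periods.
2695 = 5 × 7^2 × 11
1078 = 2 × 7^2 × 11
637 = 7^2 × 13
LCM(2695, 1078, 637) = 2 × 5 × 7^2 × 11 × 13 = 70070.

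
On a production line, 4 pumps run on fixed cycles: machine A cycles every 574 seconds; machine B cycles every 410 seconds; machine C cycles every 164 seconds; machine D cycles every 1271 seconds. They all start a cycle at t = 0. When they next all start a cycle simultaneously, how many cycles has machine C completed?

All finish a whole number of cycles simultaneously at t = LCM of the periods.
574 = 2 × 7 × 41
410 = 2 × 5 × 41
164 = 2^2 × 41
1271 = 31 × 41
LCM(574, 410, 164, 1271) = 2^2 × 5 × 7 × 31 × 41 = 177940.
Cycles for period 164: 177940 / 164 = 1085.

1085 cycles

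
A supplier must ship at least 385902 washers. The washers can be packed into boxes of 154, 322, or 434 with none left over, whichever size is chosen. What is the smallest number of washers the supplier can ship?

The number of washers must be a common multiple of 154, 322, and 434, so a multiple of their LCM.
154 = 2 × 7 × 11
322 = 2 × 7 × 23
434 = 2 × 7 × 31
LCM(154, 322, 434) = 2 × 7 × 11 × 23 × 31 = 109802.
Smallest multiple of 109802 that is ≥ 385902: ⌈385902/109802⌉ × 109802 = 4 × 109802 = 439208.

439208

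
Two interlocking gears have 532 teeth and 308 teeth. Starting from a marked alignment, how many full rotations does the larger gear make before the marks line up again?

All finish a whole number of cycles simultaneously at t = LCM of the periods.
532 = 2^2 × 7 × 19
308 = 2^2 × 7 × 11
LCM(532, 308) = 2^2 × 7 × 11 × 19 = 5852.
Rotations for period 532: 5852 / 532 = 11.

11 rotations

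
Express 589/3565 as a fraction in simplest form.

589 = 19 × 31
3565 = 5 × 23 × 31
gcd(589, 3565) = 31.
Divide numerator and denominator by 31: 589/3565 = 19/115.

19/115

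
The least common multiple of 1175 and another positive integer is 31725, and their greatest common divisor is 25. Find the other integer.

675

gcd × lcm = product of the two integers, so the other integer is (25 × 31725) / 1175 = 675.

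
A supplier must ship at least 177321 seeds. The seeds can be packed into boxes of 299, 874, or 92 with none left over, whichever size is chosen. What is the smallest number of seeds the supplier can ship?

181792

The number of seeds must be a common multiple of 299, 874, and 92, so a multiple of their LCM.
299 = 13 × 23
874 = 2 × 19 × 23
92 = 2^2 × 23
LCM(299, 874, 92) = 2^2 × 13 × 19 × 23 = 22724.
Smallest multiple of 22724 that is ≥ 177321: ⌈177321/22724⌉ × 22724 = 8 × 22724 = 181792.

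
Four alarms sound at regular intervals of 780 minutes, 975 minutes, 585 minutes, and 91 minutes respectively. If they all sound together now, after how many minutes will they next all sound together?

The first simultaneous occurrence is after LCM of the individual periods.
780 = 2^2 × 3 × 5 × 13
975 = 3 × 5^2 × 13
585 = 3^2 × 5 × 13
91 = 7 × 13
LCM(780, 975, 585, 91) = 2^2 × 3^2 × 5^2 × 7 × 13 = 81900.

81900 minutes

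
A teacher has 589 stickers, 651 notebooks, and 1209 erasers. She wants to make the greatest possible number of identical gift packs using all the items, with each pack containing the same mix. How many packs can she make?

31 packs

The pack count must divide each quantity, so the greatest is gcd(589, 651, 1209).
589 = 19 × 31
651 = 3 × 7 × 31
1209 = 3 × 13 × 31
gcd(589, 651, 1209) = 31.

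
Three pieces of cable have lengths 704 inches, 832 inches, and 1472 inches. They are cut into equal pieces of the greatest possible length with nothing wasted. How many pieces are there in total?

47

Piece length = gcd(704, 832, 1472).
704 = 2^6 × 11
832 = 2^6 × 13
1472 = 2^6 × 23
gcd(704, 832, 1472) = 2^6 = 64.
Total pieces = 704/64 + 832/64 + 1472/64 = 11 + 13 + 23 = 47.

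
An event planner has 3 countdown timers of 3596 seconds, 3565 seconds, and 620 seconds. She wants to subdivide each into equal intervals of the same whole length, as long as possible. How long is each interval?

The interval must divide each timer length; the longest such is the gcd.
3596 = 2^2 × 29 × 31
3565 = 5 × 23 × 31
620 = 2^2 × 5 × 31
gcd(3596, 3565, 620) = 31.

31 seconds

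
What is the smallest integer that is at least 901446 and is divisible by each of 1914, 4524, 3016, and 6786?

The integer must be a common multiple of 1914, 4524, 3016, and 6786, so a multiple of their LCM.
1914 = 2 × 3 × 11 × 29
4524 = 2^2 × 3 × 13 × 29
3016 = 2^3 × 13 × 29
6786 = 2 × 3^2 × 13 × 29
LCM(1914, 4524, 3016, 6786) = 2^3 × 3^2 × 11 × 13 × 29 = 298584.
Smallest multiple of 298584 that is ≥ 901446: ⌈901446/298584⌉ × 298584 = 4 × 298584 = 1194336.

1194336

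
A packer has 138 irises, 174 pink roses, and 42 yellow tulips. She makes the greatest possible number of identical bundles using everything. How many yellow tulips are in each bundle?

7

Number of bundles = gcd(138, 174, 42).
138 = 2 × 3 × 23
174 = 2 × 3 × 29
42 = 2 × 3 × 7
gcd(138, 174, 42) = 2 × 3 = 6.
yellow tulips per bundle = 42 / 6 = 7.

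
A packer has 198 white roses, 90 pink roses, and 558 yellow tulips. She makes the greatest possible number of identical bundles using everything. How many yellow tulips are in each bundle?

Number of bundles = gcd(198, 90, 558).
198 = 2 × 3^2 × 11
90 = 2 × 3^2 × 5
558 = 2 × 3^2 × 31
gcd(198, 90, 558) = 2 × 3^2 = 18.
yellow tulips per bundle = 558 / 18 = 31.

31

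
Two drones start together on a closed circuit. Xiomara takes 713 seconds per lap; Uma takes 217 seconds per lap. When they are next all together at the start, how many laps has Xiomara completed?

All finish a whole number of cycles simultaneously at t = LCM of the periods.
713 = 23 × 31
217 = 7 × 31
LCM(713, 217) = 7 × 23 × 31 = 4991.
Laps for period 713: 4991 / 713 = 7.

7 laps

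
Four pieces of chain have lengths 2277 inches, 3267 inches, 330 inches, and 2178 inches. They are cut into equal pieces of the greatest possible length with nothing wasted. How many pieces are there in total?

244

Piece length = gcd(2277, 3267, 330, 2178).
2277 = 3^2 × 11 × 23
3267 = 3^3 × 11^2
330 = 2 × 3 × 5 × 11
2178 = 2 × 3^2 × 11^2
gcd(2277, 3267, 330, 2178) = 3 × 11 = 33.
Total pieces = 2277/33 + 3267/33 + 330/33 + 2178/33 = 69 + 99 + 10 + 66 = 244.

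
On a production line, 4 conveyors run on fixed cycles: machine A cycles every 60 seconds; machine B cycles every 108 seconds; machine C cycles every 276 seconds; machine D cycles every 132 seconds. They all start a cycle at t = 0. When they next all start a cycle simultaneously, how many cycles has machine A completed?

They are all back at their starting positions together after one LCM of the periods.
60 = 2^2 × 3 × 5
108 = 2^2 × 3^3
276 = 2^2 × 3 × 23
132 = 2^2 × 3 × 11
LCM(60, 108, 276, 132) = 2^2 × 3^3 × 5 × 11 × 23 = 136620.
Cycles for period 60: 136620 / 60 = 2277.

2277 cycles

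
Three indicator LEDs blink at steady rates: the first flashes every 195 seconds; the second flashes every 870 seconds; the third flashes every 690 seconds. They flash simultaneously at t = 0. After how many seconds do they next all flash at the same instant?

The first simultaneous occurrence is after LCM of the individual periods.
195 = 3 × 5 × 13
870 = 2 × 3 × 5 × 29
690 = 2 × 3 × 5 × 23
LCM(195, 870, 690) = 2 × 3 × 5 × 13 × 23 × 29 = 260130.

260130 seconds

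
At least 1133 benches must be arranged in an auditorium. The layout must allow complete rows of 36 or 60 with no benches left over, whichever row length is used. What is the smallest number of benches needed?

The number of benches must be a common multiple of 36 and 60, so a multiple of their LCM.
36 = 2^2 × 3^2
60 = 2^2 × 3 × 5
LCM(36, 60) = 2^2 × 3^2 × 5 = 180.
Smallest multiple of 180 that is ≥ 1133: ⌈1133/180⌉ × 180 = 7 × 180 = 1260.

1260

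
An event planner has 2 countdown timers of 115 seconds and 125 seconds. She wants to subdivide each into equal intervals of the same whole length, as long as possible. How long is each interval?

5 seconds

By the Euclidean algorithm:
125 = 1 × 115 + 10
115 = 11 × 10 + 5
10 = 2 × 5 + 0
gcd(115, 125) = 5.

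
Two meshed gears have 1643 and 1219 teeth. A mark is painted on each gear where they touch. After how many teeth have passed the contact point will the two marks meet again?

37789 teeth

The first simultaneous occurrence is after LCM of the individual periods.
1643 = 31 × 53
1219 = 23 × 53
LCM(1643, 1219) = 23 × 31 × 53 = 37789.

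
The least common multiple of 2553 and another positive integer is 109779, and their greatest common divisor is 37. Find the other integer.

gcd × lcm = product of the two integers, so the other integer is (37 × 109779) / 2553 = 1591.

1591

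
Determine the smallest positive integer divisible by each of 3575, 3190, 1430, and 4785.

622050

3575 = 5^2 × 11 × 13
3190 = 2 × 5 × 11 × 29
1430 = 2 × 5 × 11 × 13
4785 = 3 × 5 × 11 × 29
LCM(3575, 3190, 1430, 4785) = 2 × 3 × 5^2 × 11 × 13 × 29 = 622050.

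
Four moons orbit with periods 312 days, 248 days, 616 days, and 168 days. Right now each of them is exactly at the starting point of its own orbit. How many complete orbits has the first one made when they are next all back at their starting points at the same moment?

2387 orbits

All finish a whole number of cycles simultaneously at t = LCM of the periods.
312 = 2^3 × 3 × 13
248 = 2^3 × 31
616 = 2^3 × 7 × 11
168 = 2^3 × 3 × 7
LCM(312, 248, 616, 168) = 2^3 × 3 × 7 × 11 × 13 × 31 = 744744.
Orbits for period 312: 744744 / 312 = 2387.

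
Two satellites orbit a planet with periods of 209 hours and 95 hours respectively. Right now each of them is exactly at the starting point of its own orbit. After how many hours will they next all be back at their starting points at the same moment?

1045 hours

They coincide at every common multiple of the periods; the first is the LCM.
209 = 11 × 19
95 = 5 × 19
LCM(209, 95) = 5 × 11 × 19 = 1045.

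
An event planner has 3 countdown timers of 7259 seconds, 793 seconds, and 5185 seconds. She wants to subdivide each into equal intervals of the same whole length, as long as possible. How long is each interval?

The interval must divide each timer length; the longest such is the gcd.
7259 = 7 × 17 × 61
793 = 13 × 61
5185 = 5 × 17 × 61
gcd(7259, 793, 5185) = 61.

61 seconds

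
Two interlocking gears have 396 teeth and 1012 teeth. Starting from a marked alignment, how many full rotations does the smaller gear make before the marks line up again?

The first common completion time is the LCM of the periods.
396 = 2^2 × 3^2 × 11
1012 = 2^2 × 11 × 23
LCM(396, 1012) = 2^2 × 3^2 × 11 × 23 = 9108.
Rotations for period 396: 9108 / 396 = 23.

23 rotations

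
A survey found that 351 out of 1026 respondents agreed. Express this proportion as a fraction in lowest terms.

13/38

351 = 3^3 × 13
1026 = 2 × 3^3 × 19
gcd(351, 1026) = 3^3 = 27.
Divide numerator and denominator by 27: 351/1026 = 13/38.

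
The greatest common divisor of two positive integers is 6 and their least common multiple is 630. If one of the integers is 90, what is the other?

For two integers, gcd × lcm = product, so the other is (6 × 630) / 90 = 3780 / 90 = 42.

42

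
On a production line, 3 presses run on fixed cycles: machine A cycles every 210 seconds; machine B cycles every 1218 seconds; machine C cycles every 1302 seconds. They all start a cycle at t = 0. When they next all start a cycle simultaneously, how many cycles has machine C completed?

145 cycles

All finish a whole number of cycles simultaneously at t = LCM of the periods.
210 = 2 × 3 × 5 × 7
1218 = 2 × 3 × 7 × 29
1302 = 2 × 3 × 7 × 31
LCM(210, 1218, 1302) = 2 × 3 × 5 × 7 × 29 × 31 = 188790.
Cycles for period 1302: 188790 / 1302 = 145.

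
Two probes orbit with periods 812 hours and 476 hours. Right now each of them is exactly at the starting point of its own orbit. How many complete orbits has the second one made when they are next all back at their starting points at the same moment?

They are all back at their starting positions together after one LCM of the periods.
812 = 2^2 × 7 × 29
476 = 2^2 × 7 × 17
LCM(812, 476) = 2^2 × 7 × 17 × 29 = 13804.
Orbits for period 476: 13804 / 476 = 29.

29 orbits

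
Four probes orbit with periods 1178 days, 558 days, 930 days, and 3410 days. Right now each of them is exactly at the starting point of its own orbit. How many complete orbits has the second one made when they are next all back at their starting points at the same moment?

1045 orbits

The first common completion time is the LCM of the periods.
1178 = 2 × 19 × 31
558 = 2 × 3^2 × 31
930 = 2 × 3 × 5 × 31
3410 = 2 × 5 × 11 × 31
LCM(1178, 558, 930, 3410) = 2 × 3^2 × 5 × 11 × 19 × 31 = 583110.
Orbits for period 558: 583110 / 558 = 1045.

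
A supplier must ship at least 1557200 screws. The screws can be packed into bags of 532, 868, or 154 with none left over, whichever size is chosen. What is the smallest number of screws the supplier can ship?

1632708

The number of screws must be a common multiple of 532, 868, and 154, so a multiple of their LCM.
532 = 2^2 × 7 × 19
868 = 2^2 × 7 × 31
154 = 2 × 7 × 11
LCM(532, 868, 154) = 2^2 × 7 × 11 × 19 × 31 = 181412.
Smallest multiple of 181412 that is ≥ 1557200: ⌈1557200/181412⌉ × 181412 = 9 × 181412 = 1632708.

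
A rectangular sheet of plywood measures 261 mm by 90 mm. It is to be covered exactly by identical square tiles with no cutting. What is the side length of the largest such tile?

The tile side must divide both 261 and 90, so the largest is their gcd.
261 = 3^2 × 29
90 = 2 × 3^2 × 5
gcd(261, 90) = 3^2 = 9.

9 mm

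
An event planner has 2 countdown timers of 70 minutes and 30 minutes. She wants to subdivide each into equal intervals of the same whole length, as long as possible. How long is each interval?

The interval must divide each timer length; the longest such is the gcd.
70 = 2 × 5 × 7
30 = 2 × 3 × 5
gcd(70, 30) = 2 × 5 = 10.

10 minutes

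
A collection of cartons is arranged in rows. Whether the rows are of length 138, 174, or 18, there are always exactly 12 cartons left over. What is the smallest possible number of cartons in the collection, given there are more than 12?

12018

N − 12 must be a common multiple of 138, 174, and 18.
138 = 2 × 3 × 23
174 = 2 × 3 × 29
18 = 2 × 3^2
LCM(138, 174, 18) = 2 × 3^2 × 23 × 29 = 12006.
Smallest N > 12 is LCM + 12 = 12006 + 12 = 12018.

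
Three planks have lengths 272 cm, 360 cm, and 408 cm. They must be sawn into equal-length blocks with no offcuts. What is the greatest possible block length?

8 cm

This is the greatest common divisor of 272, 360, and 408.
272 = 2^4 × 17
360 = 2^3 × 3^2 × 5
408 = 2^3 × 3 × 17
gcd(272, 360, 408) = 2^3 = 8.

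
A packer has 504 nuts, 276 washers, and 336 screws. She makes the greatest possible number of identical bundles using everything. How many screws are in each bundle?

28

Number of bundles = gcd(504, 276, 336).
504 = 2^3 × 3^2 × 7
276 = 2^2 × 3 × 23
336 = 2^4 × 3 × 7
gcd(504, 276, 336) = 2^2 × 3 = 12.
screws per bundle = 336 / 12 = 28.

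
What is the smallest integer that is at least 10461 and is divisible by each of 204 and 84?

11424

The integer must be a common multiple of 204 and 84, so a multiple of their LCM.
204 = 2^2 × 3 × 17
84 = 2^2 × 3 × 7
LCM(204, 84) = 2^2 × 3 × 7 × 17 = 1428.
Smallest multiple of 1428 that is ≥ 10461: ⌈10461/1428⌉ × 1428 = 8 × 1428 = 11424.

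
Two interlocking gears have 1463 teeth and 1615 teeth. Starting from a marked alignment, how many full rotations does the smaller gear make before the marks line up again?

85 rotations

They are all back at their starting positions together after one LCM of the periods.
1463 = 7 × 11 × 19
1615 = 5 × 17 × 19
LCM(1463, 1615) = 5 × 7 × 11 × 17 × 19 = 124355.
Rotations for period 1463: 124355 / 1463 = 85.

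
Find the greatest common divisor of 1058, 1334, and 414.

46

1058 = 2 × 23^2
1334 = 2 × 23 × 29
414 = 2 × 3^2 × 23
gcd(1058, 1334, 414) = 2 × 23 = 46.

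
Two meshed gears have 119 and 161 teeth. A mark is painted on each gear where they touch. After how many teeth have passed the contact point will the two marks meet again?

The first simultaneous occurrence is after LCM of the individual periods.
119 = 7 × 17
161 = 7 × 23
LCM(119, 161) = 7 × 17 × 23 = 2737.

2737 teeth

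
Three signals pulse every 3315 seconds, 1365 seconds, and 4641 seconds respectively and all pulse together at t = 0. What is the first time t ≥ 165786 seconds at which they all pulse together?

Joint pulses occur at multiples of LCM(3315, 1365, 4641).
3315 = 3 × 5 × 13 × 17
1365 = 3 × 5 × 7 × 13
4641 = 3 × 7 × 13 × 17
LCM(3315, 1365, 4641) = 3 × 5 × 7 × 13 × 17 = 23205.
Smallest multiple of 23205 that is ≥ 165786: ⌈165786/23205⌉ × 23205 = 8 × 23205 = 185640.

185640 seconds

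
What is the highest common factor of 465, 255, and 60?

465 = 3 × 5 × 31
255 = 3 × 5 × 17
60 = 2^2 × 3 × 5
gcd(465, 255, 60) = 3 × 5 = 15.

15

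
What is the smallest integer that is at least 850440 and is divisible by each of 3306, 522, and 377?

902538

The integer must be a common multiple of 3306, 522, and 377, so a multiple of their LCM.
3306 = 2 × 3 × 19 × 29
522 = 2 × 3^2 × 29
377 = 13 × 29
LCM(3306, 522, 377) = 2 × 3^2 × 13 × 19 × 29 = 128934.
Smallest multiple of 128934 that is ≥ 850440: ⌈850440/128934⌉ × 128934 = 7 × 128934 = 902538.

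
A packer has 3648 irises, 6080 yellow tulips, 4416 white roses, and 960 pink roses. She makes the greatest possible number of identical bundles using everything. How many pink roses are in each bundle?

15

Number of bundles = gcd(3648, 6080, 4416, 960).
3648 = 2^6 × 3 × 19
6080 = 2^6 × 5 × 19
4416 = 2^6 × 3 × 23
960 = 2^6 × 3 × 5
gcd(3648, 6080, 4416, 960) = 2^6 = 64.
pink roses per bundle = 960 / 64 = 15.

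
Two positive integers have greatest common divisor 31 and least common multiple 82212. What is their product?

For any two positive integers, gcd × lcm = product = 31 × 82212 = 2548572.

2548572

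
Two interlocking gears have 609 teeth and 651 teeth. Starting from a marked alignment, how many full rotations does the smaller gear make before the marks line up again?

All finish a whole number of cycles simultaneously at t = LCM of the periods.
609 = 3 × 7 × 29
651 = 3 × 7 × 31
LCM(609, 651) = 3 × 7 × 29 × 31 = 18879.
Rotations for period 609: 18879 / 609 = 31.

31 rotations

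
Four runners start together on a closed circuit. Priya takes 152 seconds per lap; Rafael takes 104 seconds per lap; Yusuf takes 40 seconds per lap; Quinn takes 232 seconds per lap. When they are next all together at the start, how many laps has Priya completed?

The first common completion time is the LCM of the periods.
152 = 2^3 × 19
104 = 2^3 × 13
40 = 2^3 × 5
232 = 2^3 × 29
LCM(152, 104, 40, 232) = 2^3 × 5 × 13 × 19 × 29 = 286520.
Laps for period 152: 286520 / 152 = 1885.

1885 laps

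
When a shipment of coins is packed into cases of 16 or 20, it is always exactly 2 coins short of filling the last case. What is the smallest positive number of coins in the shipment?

Being 2 short of a full case of size k means N ≡ −2 (mod k), i.e. N + 2 is a multiple of each size.
16 = 2^4
20 = 2^2 × 5
LCM(16, 20) = 2^4 × 5 = 80.
Smallest positive N is 80 − 2 = 78.

78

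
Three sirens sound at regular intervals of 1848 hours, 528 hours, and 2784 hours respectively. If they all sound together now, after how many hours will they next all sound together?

They coincide at every common multiple of the periods; the first is the LCM.
1848 = 2^3 × 3 × 7 × 11
528 = 2^4 × 3 × 11
2784 = 2^5 × 3 × 29
LCM(1848, 528, 2784) = 2^5 × 3 × 7 × 11 × 29 = 214368.

214368 hours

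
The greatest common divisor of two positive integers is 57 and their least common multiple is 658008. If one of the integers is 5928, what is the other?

6327

For two integers, gcd × lcm = product, so the other is (57 × 658008) / 5928 = 37506456 / 5928 = 6327.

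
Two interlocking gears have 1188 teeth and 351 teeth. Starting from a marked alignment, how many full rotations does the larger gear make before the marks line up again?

The first common completion time is the LCM of the periods.
1188 = 2^2 × 3^3 × 11
351 = 3^3 × 13
LCM(1188, 351) = 2^2 × 3^3 × 11 × 13 = 15444.
Rotations for period 1188: 15444 / 1188 = 13.

13 rotations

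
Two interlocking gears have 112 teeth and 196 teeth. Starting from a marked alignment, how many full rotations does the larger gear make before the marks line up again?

The first common completion time is the LCM of the periods.
112 = 2^4 × 7
196 = 2^2 × 7^2
LCM(112, 196) = 2^4 × 7^2 = 784.
Rotations for period 196: 784 / 196 = 4.

4 rotations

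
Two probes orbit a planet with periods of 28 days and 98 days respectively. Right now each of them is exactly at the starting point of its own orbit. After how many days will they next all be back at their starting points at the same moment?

196 days

They coincide at every common multiple of the periods; the first is the LCM.
28 = 2^2 × 7
98 = 2 × 7^2
LCM(28, 98) = 2^2 × 7^2 = 196.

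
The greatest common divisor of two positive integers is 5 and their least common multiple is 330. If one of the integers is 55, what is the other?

For two integers, gcd × lcm = product, so the other is (5 × 330) / 55 = 1650 / 55 = 30.

30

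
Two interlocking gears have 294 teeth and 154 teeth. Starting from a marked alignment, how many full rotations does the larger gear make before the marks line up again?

11 rotations

The first common completion time is the LCM of the periods.
294 = 2 × 3 × 7^2
154 = 2 × 7 × 11
LCM(294, 154) = 2 × 3 × 7^2 × 11 = 3234.
Rotations for period 294: 3234 / 294 = 11.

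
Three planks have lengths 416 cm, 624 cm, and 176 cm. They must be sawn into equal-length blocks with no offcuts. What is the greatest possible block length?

16 cm

This is the greatest common divisor of 416, 624, and 176.
416 = 2^5 × 13
624 = 2^4 × 3 × 13
176 = 2^4 × 11
gcd(416, 624, 176) = 2^4 = 16.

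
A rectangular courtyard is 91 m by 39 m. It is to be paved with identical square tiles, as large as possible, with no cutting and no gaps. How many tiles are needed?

21

Tile side = gcd(91, 39).
91 = 7 × 13
39 = 3 × 13
gcd(91, 39) = 13.
Tiles: (91/13) × (39/13) = 7 × 3 = 21.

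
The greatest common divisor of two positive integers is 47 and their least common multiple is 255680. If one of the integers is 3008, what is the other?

3995

For two integers, gcd × lcm = product, so the other is (47 × 255680) / 3008 = 12016960 / 3008 = 3995.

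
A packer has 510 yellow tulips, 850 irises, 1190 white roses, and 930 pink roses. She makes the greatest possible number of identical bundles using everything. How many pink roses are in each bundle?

Number of bundles = gcd(510, 850, 1190, 930).
510 = 2 × 3 × 5 × 17
850 = 2 × 5^2 × 17
1190 = 2 × 5 × 7 × 17
930 = 2 × 3 × 5 × 31
gcd(510, 850, 1190, 930) = 2 × 5 = 10.
pink roses per bundle = 930 / 10 = 93.

93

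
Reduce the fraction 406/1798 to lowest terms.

7/31

406 = 2 × 7 × 29
1798 = 2 × 29 × 31
gcd(406, 1798) = 2 × 29 = 58.
Divide numerator and denominator by 58: 406/1798 = 7/31.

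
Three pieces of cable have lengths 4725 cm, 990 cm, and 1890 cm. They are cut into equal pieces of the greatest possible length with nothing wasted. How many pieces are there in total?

169

Piece length = gcd(4725, 990, 1890).
4725 = 3^3 × 5^2 × 7
990 = 2 × 3^2 × 5 × 11
1890 = 2 × 3^3 × 5 × 7
gcd(4725, 990, 1890) = 3^2 × 5 = 45.
Total pieces = 4725/45 + 990/45 + 1890/45 = 105 + 22 + 42 = 169.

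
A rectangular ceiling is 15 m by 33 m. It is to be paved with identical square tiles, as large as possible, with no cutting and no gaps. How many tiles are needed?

Tile side = gcd(15, 33).
15 = 3 × 5
33 = 3 × 11
gcd(15, 33) = 3.
Tiles: (15/3) × (33/3) = 5 × 11 = 55.

55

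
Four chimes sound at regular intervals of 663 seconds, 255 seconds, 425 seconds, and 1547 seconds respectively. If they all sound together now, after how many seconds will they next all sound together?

116025 seconds

We need the least common multiple of the intervals.
663 = 3 × 13 × 17
255 = 3 × 5 × 17
425 = 5^2 × 17
1547 = 7 × 13 × 17
LCM(663, 255, 425, 1547) = 3 × 5^2 × 7 × 13 × 17 = 116025.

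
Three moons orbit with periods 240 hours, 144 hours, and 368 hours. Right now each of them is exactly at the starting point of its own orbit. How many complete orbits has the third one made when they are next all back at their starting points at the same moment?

45 orbits

The first common completion time is the LCM of the periods.
240 = 2^4 × 3 × 5
144 = 2^4 × 3^2
368 = 2^4 × 23
LCM(240, 144, 368) = 2^4 × 3^2 × 5 × 23 = 16560.
Orbits for period 368: 16560 / 368 = 45.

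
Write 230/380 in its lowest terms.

230 = 2 × 5 × 23
380 = 2^2 × 5 × 19
gcd(230, 380) = 2 × 5 = 10.
Divide numerator and denominator by 10: 230/380 = 23/38.

23/38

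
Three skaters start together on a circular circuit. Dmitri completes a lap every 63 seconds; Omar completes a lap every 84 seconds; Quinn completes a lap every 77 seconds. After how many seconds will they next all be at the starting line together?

2772 seconds

We need the least common multiple of the intervals.
63 = 3^2 × 7
84 = 2^2 × 3 × 7
77 = 7 × 11
LCM(63, 84, 77) = 2^2 × 3^2 × 7 × 11 = 2772.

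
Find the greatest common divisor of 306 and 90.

18

306 = 2 × 3^2 × 17
90 = 2 × 3^2 × 5
gcd(306, 90) = 2 × 3^2 = 18.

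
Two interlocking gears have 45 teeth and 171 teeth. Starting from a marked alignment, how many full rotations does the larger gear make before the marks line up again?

5 rotations

The first common completion time is the LCM of the periods.
45 = 3^2 × 5
171 = 3^2 × 19
LCM(45, 171) = 3^2 × 5 × 19 = 855.
Rotations for period 171: 855 / 171 = 5.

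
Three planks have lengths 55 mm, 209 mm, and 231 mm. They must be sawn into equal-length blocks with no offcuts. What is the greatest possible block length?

The block length must divide every plank, so the greatest is gcd(55, 209, 231).
55 = 5 × 11
209 = 11 × 19
231 = 3 × 7 × 11
gcd(55, 209, 231) = 11.

11 mm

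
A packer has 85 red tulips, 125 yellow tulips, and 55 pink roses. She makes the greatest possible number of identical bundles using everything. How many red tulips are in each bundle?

17

Number of bundles = gcd(85, 125, 55).
85 = 5 × 17
125 = 5^3
55 = 5 × 11
gcd(85, 125, 55) = 5.
red tulips per bundle = 85 / 5 = 17.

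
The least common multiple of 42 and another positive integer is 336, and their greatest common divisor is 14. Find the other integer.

gcd × lcm = product of the two integers, so the other integer is (14 × 336) / 42 = 112.

112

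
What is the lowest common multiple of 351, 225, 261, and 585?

254475

351 = 3^3 × 13
225 = 3^2 × 5^2
261 = 3^2 × 29
585 = 3^2 × 5 × 13
LCM(351, 225, 261, 585) = 3^3 × 5^2 × 13 × 29 = 254475.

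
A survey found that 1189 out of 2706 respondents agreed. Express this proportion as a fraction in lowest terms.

29/66

1189 = 29 × 41
2706 = 2 × 3 × 11 × 41
gcd(1189, 2706) = 41.
Divide numerator and denominator by 41: 1189/2706 = 29/66.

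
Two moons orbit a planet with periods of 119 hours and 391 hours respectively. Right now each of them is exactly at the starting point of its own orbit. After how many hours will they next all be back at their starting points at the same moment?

They coincide at every common multiple of the periods; the first is the LCM.
119 = 7 × 17
391 = 17 × 23
LCM(119, 391) = 7 × 17 × 23 = 2737.

2737 hours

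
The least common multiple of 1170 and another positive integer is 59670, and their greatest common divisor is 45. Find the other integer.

2295

gcd × lcm = product of the two integers, so the other integer is (45 × 59670) / 1170 = 2295.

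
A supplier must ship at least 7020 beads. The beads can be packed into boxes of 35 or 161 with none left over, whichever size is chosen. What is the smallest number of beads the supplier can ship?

The number of beads must be a common multiple of 35 and 161, so a multiple of their LCM.
35 = 5 × 7
161 = 7 × 23
LCM(35, 161) = 5 × 7 × 23 = 805.
Smallest multiple of 805 that is ≥ 7020: ⌈7020/805⌉ × 805 = 9 × 805 = 7245.

7245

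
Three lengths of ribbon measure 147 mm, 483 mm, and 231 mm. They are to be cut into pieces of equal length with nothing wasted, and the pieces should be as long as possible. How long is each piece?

Each piece length must divide every original length, so the longest possible is gcd(147, 483, 231).
147 = 3 × 7^2
483 = 3 × 7 × 23
231 = 3 × 7 × 11
gcd(147, 483, 231) = 3 × 7 = 21.

21 mm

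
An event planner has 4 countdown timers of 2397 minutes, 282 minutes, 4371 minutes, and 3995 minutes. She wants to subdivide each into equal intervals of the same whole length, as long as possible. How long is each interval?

47 minutes

The interval must divide each timer length; the longest such is the gcd.
2397 = 3 × 17 × 47
282 = 2 × 3 × 47
4371 = 3 × 31 × 47
3995 = 5 × 17 × 47
gcd(2397, 282, 4371, 3995) = 47.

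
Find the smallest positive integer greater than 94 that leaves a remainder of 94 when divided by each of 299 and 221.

N − 94 must be a common multiple of 299 and 221.
299 = 13 × 23
221 = 13 × 17
LCM(299, 221) = 13 × 17 × 23 = 5083.
Smallest N > 94 is LCM + 94 = 5083 + 94 = 5177.

5177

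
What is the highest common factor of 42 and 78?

6

42 = 2 × 3 × 7
78 = 2 × 3 × 13
gcd(42, 78) = 2 × 3 = 6.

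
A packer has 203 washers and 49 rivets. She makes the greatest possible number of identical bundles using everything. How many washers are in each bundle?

29

Number of bundles = gcd(203, 49).
203 = 7 × 29
49 = 7^2
gcd(203, 49) = 7.
washers per bundle = 203 / 7 = 29.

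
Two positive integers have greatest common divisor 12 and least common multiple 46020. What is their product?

For any two positive integers, gcd × lcm = product = 12 × 46020 = 552240.

552240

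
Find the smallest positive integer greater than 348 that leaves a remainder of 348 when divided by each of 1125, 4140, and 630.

N − 348 must be a common multiple of 1125, 4140, and 630.
1125 = 3^2 × 5^3
4140 = 2^2 × 3^2 × 5 × 23
630 = 2 × 3^2 × 5 × 7
LCM(1125, 4140, 630) = 2^2 × 3^2 × 5^3 × 7 × 23 = 724500.
Smallest N > 348 is LCM + 348 = 724500 + 348 = 724848.

724848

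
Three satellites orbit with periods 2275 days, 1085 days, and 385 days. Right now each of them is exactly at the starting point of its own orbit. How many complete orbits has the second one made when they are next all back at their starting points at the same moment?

The first common completion time is the LCM of the periods.
2275 = 5^2 × 7 × 13
1085 = 5 × 7 × 31
385 = 5 × 7 × 11
LCM(2275, 1085, 385) = 5^2 × 7 × 11 × 13 × 31 = 775775.
Orbits for period 1085: 775775 / 1085 = 715.

715 orbits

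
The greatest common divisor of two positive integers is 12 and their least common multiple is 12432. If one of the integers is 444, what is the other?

For two integers, gcd × lcm = product, so the other is (12 × 12432) / 444 = 149184 / 444 = 336.

336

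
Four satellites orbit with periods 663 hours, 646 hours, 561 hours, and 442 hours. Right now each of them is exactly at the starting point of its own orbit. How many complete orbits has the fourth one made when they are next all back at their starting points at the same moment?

627 orbits

They are all back at their starting positions together after one LCM of the periods.
663 = 3 × 13 × 17
646 = 2 × 17 × 19
561 = 3 × 11 × 17
442 = 2 × 13 × 17
LCM(663, 646, 561, 442) = 2 × 3 × 11 × 13 × 17 × 19 = 277134.
Orbits for period 442: 277134 / 442 = 627.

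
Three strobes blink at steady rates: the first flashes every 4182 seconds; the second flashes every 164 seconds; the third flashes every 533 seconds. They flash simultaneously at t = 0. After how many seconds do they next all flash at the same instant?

They coincide at every common multiple of the periods; the first is the LCM.
4182 = 2 × 3 × 17 × 41
164 = 2^2 × 41
533 = 13 × 41
LCM(4182, 164, 533) = 2^2 × 3 × 13 × 17 × 41 = 108732.

108732 seconds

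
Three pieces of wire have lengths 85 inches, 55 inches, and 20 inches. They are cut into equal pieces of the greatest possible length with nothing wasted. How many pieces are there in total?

32

Piece length = gcd(85, 55, 20).
85 = 5 × 17
55 = 5 × 11
20 = 2^2 × 5
gcd(85, 55, 20) = 5.
Total pieces = 85/5 + 55/5 + 20/5 = 17 + 11 + 4 = 32.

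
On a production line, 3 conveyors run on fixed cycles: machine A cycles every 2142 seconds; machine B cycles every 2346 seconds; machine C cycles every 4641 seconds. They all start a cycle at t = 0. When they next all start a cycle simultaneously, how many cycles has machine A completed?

All finish a whole number of cycles simultaneously at t = LCM of the periods.
2142 = 2 × 3^2 × 7 × 17
2346 = 2 × 3 × 17 × 23
4641 = 3 × 7 × 13 × 17
LCM(2142, 2346, 4641) = 2 × 3^2 × 7 × 13 × 17 × 23 = 640458.
Cycles for period 2142: 640458 / 2142 = 299.

299 cycles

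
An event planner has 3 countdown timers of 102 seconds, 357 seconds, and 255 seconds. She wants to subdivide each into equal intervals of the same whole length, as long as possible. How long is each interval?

51 seconds

The interval must divide each timer length; the longest such is the gcd.
102 = 2 × 3 × 17
357 = 3 × 7 × 17
255 = 3 × 5 × 17
gcd(102, 357, 255) = 3 × 17 = 51.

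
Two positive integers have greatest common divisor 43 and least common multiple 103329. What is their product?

For any two positive integers, gcd × lcm = product = 43 × 103329 = 4443147.

4443147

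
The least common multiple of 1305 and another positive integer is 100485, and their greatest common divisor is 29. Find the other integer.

gcd × lcm = product of the two integers, so the other integer is (29 × 100485) / 1305 = 2233.

2233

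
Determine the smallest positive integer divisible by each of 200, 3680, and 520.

200 = 2^3 × 5^2
3680 = 2^5 × 5 × 23
520 = 2^3 × 5 × 13
LCM(200, 3680, 520) = 2^5 × 5^2 × 13 × 23 = 239200.

239200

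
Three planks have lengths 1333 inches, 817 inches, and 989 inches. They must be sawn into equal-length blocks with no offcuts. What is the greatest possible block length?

The block length must divide every plank, so the greatest is gcd(1333, 817, 989).
1333 = 31 × 43
817 = 19 × 43
989 = 23 × 43
gcd(1333, 817, 989) = 43.

43 inches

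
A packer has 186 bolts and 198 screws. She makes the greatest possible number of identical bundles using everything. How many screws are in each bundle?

Number of bundles = gcd(186, 198).
186 = 2 × 3 × 31
198 = 2 × 3^2 × 11
gcd(186, 198) = 2 × 3 = 6.
screws per bundle = 198 / 6 = 33.

33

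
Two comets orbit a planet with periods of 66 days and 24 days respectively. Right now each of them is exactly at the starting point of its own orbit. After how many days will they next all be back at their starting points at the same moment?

The first simultaneous occurrence is after LCM of the individual periods.
66 = 2 × 3 × 11
24 = 2^3 × 3
LCM(66, 24) = 2^3 × 3 × 11 = 264.

264 days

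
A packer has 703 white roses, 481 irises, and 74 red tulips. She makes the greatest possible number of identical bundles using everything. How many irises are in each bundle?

13

Number of bundles = gcd(703, 481, 74).
703 = 19 × 37
481 = 13 × 37
74 = 2 × 37
gcd(703, 481, 74) = 37.
irises per bundle = 481 / 37 = 13.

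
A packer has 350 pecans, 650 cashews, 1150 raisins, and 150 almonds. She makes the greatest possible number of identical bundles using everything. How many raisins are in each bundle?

23

Number of bundles = gcd(350, 650, 1150, 150).
350 = 2 × 5^2 × 7
650 = 2 × 5^2 × 13
1150 = 2 × 5^2 × 23
150 = 2 × 3 × 5^2
gcd(350, 650, 1150, 150) = 2 × 5^2 = 50.
raisins per bundle = 1150 / 50 = 23.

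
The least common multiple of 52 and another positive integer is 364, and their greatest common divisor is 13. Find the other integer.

gcd × lcm = product of the two integers, so the other integer is (13 × 364) / 52 = 91.

91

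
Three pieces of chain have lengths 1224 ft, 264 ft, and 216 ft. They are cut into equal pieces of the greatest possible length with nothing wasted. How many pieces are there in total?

71

Piece length = gcd(1224, 264, 216).
1224 = 2^3 × 3^2 × 17
264 = 2^3 × 3 × 11
216 = 2^3 × 3^3
gcd(1224, 264, 216) = 2^3 × 3 = 24.
Total pieces = 1224/24 + 264/24 + 216/24 = 51 + 11 + 9 = 71.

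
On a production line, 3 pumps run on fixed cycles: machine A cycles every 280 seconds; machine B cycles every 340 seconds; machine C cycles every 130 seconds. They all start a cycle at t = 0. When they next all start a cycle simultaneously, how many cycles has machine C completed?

The first common completion time is the LCM of the periods.
280 = 2^3 × 5 × 7
340 = 2^2 × 5 × 17
130 = 2 × 5 × 13
LCM(280, 340, 130) = 2^3 × 5 × 7 × 13 × 17 = 61880.
Cycles for period 130: 61880 / 130 = 476.

476 cycles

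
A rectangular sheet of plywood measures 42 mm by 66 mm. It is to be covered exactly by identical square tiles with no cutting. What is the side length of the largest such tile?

6 mm

The tile side must divide both 42 and 66, so the largest is their gcd.
42 = 2 × 3 × 7
66 = 2 × 3 × 11
gcd(42, 66) = 2 × 3 = 6.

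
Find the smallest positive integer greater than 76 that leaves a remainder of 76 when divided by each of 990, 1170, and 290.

N − 76 must be a common multiple of 990, 1170, and 290.
990 = 2 × 3^2 × 5 × 11
1170 = 2 × 3^2 × 5 × 13
290 = 2 × 5 × 29
LCM(990, 1170, 290) = 2 × 3^2 × 5 × 11 × 13 × 29 = 373230.
Smallest N > 76 is LCM + 76 = 373230 + 76 = 373306.

373306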